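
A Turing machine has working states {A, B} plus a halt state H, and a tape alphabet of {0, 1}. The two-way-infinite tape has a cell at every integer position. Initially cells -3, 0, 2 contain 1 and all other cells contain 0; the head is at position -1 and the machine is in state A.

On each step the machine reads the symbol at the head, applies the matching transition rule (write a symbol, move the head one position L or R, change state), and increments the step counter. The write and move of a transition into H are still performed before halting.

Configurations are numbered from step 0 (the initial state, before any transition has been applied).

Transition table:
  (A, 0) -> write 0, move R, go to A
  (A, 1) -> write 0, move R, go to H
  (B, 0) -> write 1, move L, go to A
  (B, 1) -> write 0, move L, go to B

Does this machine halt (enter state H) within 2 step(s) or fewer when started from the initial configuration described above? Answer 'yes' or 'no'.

Step 1: in state A at pos -1, read 0 -> (A,0)->write 0,move R,goto A. Now: state=A, head=0, tape[-4..3]=01001010 (head:     ^)
Step 2: in state A at pos 0, read 1 -> (A,1)->write 0,move R,goto H. Now: state=H, head=1, tape[-4..3]=01000010 (head:      ^)
State H reached at step 2; 2 <= 2 -> yes

Answer: yes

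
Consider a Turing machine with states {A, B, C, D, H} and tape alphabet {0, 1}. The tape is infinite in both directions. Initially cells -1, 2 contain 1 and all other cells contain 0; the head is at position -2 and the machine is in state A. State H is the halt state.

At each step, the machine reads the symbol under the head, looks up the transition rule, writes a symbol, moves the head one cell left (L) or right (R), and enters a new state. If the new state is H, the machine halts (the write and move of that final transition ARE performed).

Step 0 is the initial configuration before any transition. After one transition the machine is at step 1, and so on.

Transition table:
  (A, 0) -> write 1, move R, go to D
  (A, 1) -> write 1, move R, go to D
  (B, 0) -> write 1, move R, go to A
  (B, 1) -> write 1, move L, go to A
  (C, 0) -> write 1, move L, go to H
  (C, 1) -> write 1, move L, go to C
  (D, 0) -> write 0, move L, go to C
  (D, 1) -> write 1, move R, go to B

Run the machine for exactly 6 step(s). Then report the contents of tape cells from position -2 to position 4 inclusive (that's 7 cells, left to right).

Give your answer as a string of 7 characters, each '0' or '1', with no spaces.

Answer: 1111110

Derivation:
Step 1: in state A at pos -2, read 0 -> (A,0)->write 1,move R,goto D. Now: state=D, head=-1, tape[-3..3]=0110010 (head:   ^)
Step 2: in state D at pos -1, read 1 -> (D,1)->write 1,move R,goto B. Now: state=B, head=0, tape[-3..3]=0110010 (head:    ^)
Step 3: in state B at pos 0, read 0 -> (B,0)->write 1,move R,goto A. Now: state=A, head=1, tape[-3..3]=0111010 (head:     ^)
Step 4: in state A at pos 1, read 0 -> (A,0)->write 1,move R,goto D. Now: state=D, head=2, tape[-3..3]=0111110 (head:      ^)
Step 5: in state D at pos 2, read 1 -> (D,1)->write 1,move R,goto B. Now: state=B, head=3, tape[-3..4]=01111100 (head:       ^)
Step 6: in state B at pos 3, read 0 -> (B,0)->write 1,move R,goto A. Now: state=A, head=4, tape[-3..5]=011111100 (head:        ^)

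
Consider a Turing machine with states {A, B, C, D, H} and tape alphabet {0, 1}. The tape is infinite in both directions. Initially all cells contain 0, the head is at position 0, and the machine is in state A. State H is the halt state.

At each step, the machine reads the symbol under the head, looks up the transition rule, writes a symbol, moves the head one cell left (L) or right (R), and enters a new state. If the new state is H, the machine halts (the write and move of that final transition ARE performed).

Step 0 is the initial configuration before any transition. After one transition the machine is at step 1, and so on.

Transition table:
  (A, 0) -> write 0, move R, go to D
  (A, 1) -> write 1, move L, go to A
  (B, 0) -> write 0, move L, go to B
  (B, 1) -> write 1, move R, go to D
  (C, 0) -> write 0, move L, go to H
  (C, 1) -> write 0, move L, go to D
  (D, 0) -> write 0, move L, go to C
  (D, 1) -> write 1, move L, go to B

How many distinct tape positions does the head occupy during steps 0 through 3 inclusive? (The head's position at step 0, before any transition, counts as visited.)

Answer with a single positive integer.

Answer: 3

Derivation:
Step 1: in state A at pos 0, read 0 -> (A,0)->write 0,move R,goto D. Now: state=D, head=1, tape[-1..2]=0000 (head:   ^)
Step 2: in state D at pos 1, read 0 -> (D,0)->write 0,move L,goto C. Now: state=C, head=0, tape[-1..2]=0000 (head:  ^)
Step 3: in state C at pos 0, read 0 -> (C,0)->write 0,move L,goto H. Now: state=H, head=-1, tape[-2..2]=00000 (head:  ^)
Head positions at steps 0..3: starting at 0, distinct positions visited = {-1, 0, 1} -> 3 position(s)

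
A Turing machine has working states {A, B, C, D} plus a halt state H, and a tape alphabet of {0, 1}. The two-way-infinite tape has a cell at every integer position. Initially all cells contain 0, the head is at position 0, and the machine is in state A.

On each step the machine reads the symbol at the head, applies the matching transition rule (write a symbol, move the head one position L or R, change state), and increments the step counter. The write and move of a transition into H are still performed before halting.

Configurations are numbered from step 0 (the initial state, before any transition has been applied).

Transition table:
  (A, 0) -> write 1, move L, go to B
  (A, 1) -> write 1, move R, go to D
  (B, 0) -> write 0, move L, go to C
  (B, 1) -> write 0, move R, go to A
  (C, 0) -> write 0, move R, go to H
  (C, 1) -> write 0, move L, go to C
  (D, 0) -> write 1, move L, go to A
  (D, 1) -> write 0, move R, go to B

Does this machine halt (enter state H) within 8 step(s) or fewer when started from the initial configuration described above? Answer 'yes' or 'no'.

Step 1: in state A at pos 0, read 0 -> (A,0)->write 1,move L,goto B. Now: state=B, head=-1, tape[-2..1]=0010 (head:  ^)
Step 2: in state B at pos -1, read 0 -> (B,0)->write 0,move L,goto C. Now: state=C, head=-2, tape[-3..1]=00010 (head:  ^)
Step 3: in state C at pos -2, read 0 -> (C,0)->write 0,move R,goto H. Now: state=H, head=-1, tape[-3..1]=00010 (head:   ^)
State H reached at step 3; 3 <= 8 -> yes

Answer: yes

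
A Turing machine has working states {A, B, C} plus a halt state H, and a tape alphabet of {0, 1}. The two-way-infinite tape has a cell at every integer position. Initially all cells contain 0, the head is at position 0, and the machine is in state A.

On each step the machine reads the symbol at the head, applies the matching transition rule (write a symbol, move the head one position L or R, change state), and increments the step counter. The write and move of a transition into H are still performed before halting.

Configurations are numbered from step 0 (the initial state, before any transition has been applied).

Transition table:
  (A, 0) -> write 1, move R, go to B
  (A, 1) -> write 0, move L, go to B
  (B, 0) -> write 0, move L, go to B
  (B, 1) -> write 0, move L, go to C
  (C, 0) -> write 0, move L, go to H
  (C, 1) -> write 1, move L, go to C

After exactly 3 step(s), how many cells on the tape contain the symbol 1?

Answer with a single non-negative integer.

Answer: 0

Derivation:
Step 1: in state A at pos 0, read 0 -> (A,0)->write 1,move R,goto B. Now: state=B, head=1, tape[-1..2]=0100 (head:   ^)
Step 2: in state B at pos 1, read 0 -> (B,0)->write 0,move L,goto B. Now: state=B, head=0, tape[-1..2]=0100 (head:  ^)
Step 3: in state B at pos 0, read 1 -> (B,1)->write 0,move L,goto C. Now: state=C, head=-1, tape[-2..2]=00000 (head:  ^)
No cell contains 1 after step 3 -> 0 cell(s)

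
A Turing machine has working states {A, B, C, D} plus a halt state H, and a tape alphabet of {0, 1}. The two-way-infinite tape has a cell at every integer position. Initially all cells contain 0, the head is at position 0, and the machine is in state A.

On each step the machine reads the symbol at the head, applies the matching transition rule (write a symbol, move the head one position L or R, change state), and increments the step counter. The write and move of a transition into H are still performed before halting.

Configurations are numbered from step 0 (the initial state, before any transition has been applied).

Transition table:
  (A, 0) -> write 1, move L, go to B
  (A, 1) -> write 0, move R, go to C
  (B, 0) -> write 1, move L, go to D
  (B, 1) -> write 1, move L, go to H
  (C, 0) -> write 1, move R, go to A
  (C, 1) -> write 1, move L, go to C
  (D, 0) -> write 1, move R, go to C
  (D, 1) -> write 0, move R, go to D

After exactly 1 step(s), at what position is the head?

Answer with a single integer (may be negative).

Step 1: in state A at pos 0, read 0 -> (A,0)->write 1,move L,goto B. Now: state=B, head=-1, tape[-2..1]=0010 (head:  ^)

Answer: -1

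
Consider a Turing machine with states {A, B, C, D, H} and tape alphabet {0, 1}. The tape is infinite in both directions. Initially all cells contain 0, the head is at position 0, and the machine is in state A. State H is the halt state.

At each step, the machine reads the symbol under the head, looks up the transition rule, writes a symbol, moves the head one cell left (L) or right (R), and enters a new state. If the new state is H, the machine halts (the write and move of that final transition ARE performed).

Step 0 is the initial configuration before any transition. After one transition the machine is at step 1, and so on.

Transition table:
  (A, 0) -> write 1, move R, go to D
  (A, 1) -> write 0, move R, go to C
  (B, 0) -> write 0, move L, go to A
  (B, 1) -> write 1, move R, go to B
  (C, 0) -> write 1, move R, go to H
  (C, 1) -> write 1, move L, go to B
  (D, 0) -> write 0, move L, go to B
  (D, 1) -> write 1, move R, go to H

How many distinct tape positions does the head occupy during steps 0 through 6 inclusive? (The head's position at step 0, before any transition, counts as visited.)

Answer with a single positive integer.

Step 1: in state A at pos 0, read 0 -> (A,0)->write 1,move R,goto D. Now: state=D, head=1, tape[-1..2]=0100 (head:   ^)
Step 2: in state D at pos 1, read 0 -> (D,0)->write 0,move L,goto B. Now: state=B, head=0, tape[-1..2]=0100 (head:  ^)
Step 3: in state B at pos 0, read 1 -> (B,1)->write 1,move R,goto B. Now: state=B, head=1, tape[-1..2]=0100 (head:   ^)
Step 4: in state B at pos 1, read 0 -> (B,0)->write 0,move L,goto A. Now: state=A, head=0, tape[-1..2]=0100 (head:  ^)
Step 5: in state A at pos 0, read 1 -> (A,1)->write 0,move R,goto C. Now: state=C, head=1, tape[-1..2]=0000 (head:   ^)
Step 6: in state C at pos 1, read 0 -> (C,0)->write 1,move R,goto H. Now: state=H, head=2, tape[-1..3]=00100 (head:    ^)
Head positions at steps 0..6: starting at 0, distinct positions visited = {0, 1, 2} -> 3 position(s)

Answer: 3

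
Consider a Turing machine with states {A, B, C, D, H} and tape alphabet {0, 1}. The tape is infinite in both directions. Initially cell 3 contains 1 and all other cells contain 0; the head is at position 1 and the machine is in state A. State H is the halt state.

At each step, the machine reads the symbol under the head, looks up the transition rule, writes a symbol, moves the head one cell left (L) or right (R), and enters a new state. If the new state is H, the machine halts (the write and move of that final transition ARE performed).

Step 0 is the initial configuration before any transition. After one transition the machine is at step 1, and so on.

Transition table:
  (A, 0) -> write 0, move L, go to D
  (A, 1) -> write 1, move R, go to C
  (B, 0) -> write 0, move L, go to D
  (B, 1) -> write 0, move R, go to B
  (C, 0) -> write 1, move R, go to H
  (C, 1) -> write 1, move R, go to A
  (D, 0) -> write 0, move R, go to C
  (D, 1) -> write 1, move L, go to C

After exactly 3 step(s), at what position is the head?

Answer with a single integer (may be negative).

Answer: 2

Derivation:
Step 1: in state A at pos 1, read 0 -> (A,0)->write 0,move L,goto D. Now: state=D, head=0, tape[-1..4]=000010 (head:  ^)
Step 2: in state D at pos 0, read 0 -> (D,0)->write 0,move R,goto C. Now: state=C, head=1, tape[-1..4]=000010 (head:   ^)
Step 3: in state C at pos 1, read 0 -> (C,0)->write 1,move R,goto H. Now: state=H, head=2, tape[-1..4]=001010 (head:    ^)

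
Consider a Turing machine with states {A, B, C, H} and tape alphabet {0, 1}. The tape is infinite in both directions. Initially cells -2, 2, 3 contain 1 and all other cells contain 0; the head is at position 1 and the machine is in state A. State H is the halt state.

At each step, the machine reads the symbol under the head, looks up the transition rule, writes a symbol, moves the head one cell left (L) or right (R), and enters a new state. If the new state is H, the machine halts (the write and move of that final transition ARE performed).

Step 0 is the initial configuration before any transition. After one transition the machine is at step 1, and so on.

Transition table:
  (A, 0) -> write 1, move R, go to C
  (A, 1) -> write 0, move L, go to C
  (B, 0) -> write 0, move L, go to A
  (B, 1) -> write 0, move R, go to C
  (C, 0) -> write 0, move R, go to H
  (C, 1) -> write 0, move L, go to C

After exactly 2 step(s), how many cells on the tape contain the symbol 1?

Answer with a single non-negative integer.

Answer: 3

Derivation:
Step 1: in state A at pos 1, read 0 -> (A,0)->write 1,move R,goto C. Now: state=C, head=2, tape[-3..4]=01001110 (head:      ^)
Step 2: in state C at pos 2, read 1 -> (C,1)->write 0,move L,goto C. Now: state=C, head=1, tape[-3..4]=01001010 (head:     ^)
Cells containing 1 after step 2: {-2, 1, 3} -> 3 cell(s)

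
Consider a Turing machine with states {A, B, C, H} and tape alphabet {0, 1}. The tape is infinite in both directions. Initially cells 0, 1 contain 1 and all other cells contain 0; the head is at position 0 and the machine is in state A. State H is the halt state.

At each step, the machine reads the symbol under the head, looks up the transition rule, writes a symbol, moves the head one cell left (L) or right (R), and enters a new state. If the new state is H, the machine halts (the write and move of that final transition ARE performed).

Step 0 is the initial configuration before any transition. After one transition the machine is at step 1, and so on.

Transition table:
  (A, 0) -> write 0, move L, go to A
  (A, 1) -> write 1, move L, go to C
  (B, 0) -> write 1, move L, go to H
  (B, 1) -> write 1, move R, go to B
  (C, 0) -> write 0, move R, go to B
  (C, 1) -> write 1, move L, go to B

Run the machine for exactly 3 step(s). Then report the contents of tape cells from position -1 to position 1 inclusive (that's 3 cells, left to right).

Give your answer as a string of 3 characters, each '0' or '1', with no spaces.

Answer: 011

Derivation:
Step 1: in state A at pos 0, read 1 -> (A,1)->write 1,move L,goto C. Now: state=C, head=-1, tape[-2..2]=00110 (head:  ^)
Step 2: in state C at pos -1, read 0 -> (C,0)->write 0,move R,goto B. Now: state=B, head=0, tape[-2..2]=00110 (head:   ^)
Step 3: in state B at pos 0, read 1 -> (B,1)->write 1,move R,goto B. Now: state=B, head=1, tape[-2..2]=00110 (head:    ^)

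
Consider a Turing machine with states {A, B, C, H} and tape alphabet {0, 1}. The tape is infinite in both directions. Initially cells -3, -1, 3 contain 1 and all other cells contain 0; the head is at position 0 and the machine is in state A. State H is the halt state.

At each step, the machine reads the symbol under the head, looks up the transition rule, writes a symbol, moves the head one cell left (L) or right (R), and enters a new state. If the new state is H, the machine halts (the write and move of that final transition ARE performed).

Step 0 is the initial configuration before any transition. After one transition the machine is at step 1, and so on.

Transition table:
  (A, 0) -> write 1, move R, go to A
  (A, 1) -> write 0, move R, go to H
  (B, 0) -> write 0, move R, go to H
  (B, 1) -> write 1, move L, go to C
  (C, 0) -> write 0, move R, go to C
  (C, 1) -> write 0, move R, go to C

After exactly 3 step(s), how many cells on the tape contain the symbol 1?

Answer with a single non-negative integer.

Answer: 6

Derivation:
Step 1: in state A at pos 0, read 0 -> (A,0)->write 1,move R,goto A. Now: state=A, head=1, tape[-4..4]=010110010 (head:      ^)
Step 2: in state A at pos 1, read 0 -> (A,0)->write 1,move R,goto A. Now: state=A, head=2, tape[-4..4]=010111010 (head:       ^)
Step 3: in state A at pos 2, read 0 -> (A,0)->write 1,move R,goto A. Now: state=A, head=3, tape[-4..4]=010111110 (head:        ^)
Cells containing 1 after step 3: {-3, -1, 0, 1, 2, 3} -> 6 cell(s)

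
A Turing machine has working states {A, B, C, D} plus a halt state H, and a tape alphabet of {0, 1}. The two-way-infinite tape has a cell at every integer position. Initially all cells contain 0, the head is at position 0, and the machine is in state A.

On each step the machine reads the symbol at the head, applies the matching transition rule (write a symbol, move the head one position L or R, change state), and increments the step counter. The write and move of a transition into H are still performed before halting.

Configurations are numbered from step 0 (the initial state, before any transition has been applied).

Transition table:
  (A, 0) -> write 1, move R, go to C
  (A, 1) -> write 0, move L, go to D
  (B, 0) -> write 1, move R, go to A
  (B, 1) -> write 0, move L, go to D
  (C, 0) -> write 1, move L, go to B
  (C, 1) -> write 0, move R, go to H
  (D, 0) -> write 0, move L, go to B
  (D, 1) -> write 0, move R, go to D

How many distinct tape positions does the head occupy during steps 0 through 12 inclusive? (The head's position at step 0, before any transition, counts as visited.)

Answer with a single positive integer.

Step 1: in state A at pos 0, read 0 -> (A,0)->write 1,move R,goto C. Now: state=C, head=1, tape[-1..2]=0100 (head:   ^)
Step 2: in state C at pos 1, read 0 -> (C,0)->write 1,move L,goto B. Now: state=B, head=0, tape[-1..2]=0110 (head:  ^)
Step 3: in state B at pos 0, read 1 -> (B,1)->write 0,move L,goto D. Now: state=D, head=-1, tape[-2..2]=00010 (head:  ^)
Step 4: in state D at pos -1, read 0 -> (D,0)->write 0,move L,goto B. Now: state=B, head=-2, tape[-3..2]=000010 (head:  ^)
Step 5: in state B at pos -2, read 0 -> (B,0)->write 1,move R,goto A. Now: state=A, head=-1, tape[-3..2]=010010 (head:   ^)
Step 6: in state A at pos -1, read 0 -> (A,0)->write 1,move R,goto C. Now: state=C, head=0, tape[-3..2]=011010 (head:    ^)
Step 7: in state C at pos 0, read 0 -> (C,0)->write 1,move L,goto B. Now: state=B, head=-1, tape[-3..2]=011110 (head:   ^)
Step 8: in state B at pos -1, read 1 -> (B,1)->write 0,move L,goto D. Now: state=D, head=-2, tape[-3..2]=010110 (head:  ^)
Step 9: in state D at pos -2, read 1 -> (D,1)->write 0,move R,goto D. Now: state=D, head=-1, tape[-3..2]=000110 (head:   ^)
Step 10: in state D at pos -1, read 0 -> (D,0)->write 0,move L,goto B. Now: state=B, head=-2, tape[-3..2]=000110 (head:  ^)
Step 11: in state B at pos -2, read 0 -> (B,0)->write 1,move R,goto A. Now: state=A, head=-1, tape[-3..2]=010110 (head:   ^)
Step 12: in state A at pos -1, read 0 -> (A,0)->write 1,move R,goto C. Now: state=C, head=0, tape[-3..2]=011110 (head:    ^)
Head positions at steps 0..12: starting at 0, distinct positions visited = {-2, -1, 0, 1} -> 4 position(s)

Answer: 4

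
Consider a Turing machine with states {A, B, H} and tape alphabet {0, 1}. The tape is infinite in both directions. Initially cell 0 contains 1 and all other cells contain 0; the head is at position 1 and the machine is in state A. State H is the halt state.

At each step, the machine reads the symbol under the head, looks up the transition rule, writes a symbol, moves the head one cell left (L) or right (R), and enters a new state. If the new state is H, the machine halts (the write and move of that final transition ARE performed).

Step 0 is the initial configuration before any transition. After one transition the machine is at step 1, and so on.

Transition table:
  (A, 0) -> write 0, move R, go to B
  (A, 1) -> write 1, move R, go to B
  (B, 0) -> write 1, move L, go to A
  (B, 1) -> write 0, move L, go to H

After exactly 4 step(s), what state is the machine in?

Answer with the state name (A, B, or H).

Step 1: in state A at pos 1, read 0 -> (A,0)->write 0,move R,goto B. Now: state=B, head=2, tape[-1..3]=01000 (head:    ^)
Step 2: in state B at pos 2, read 0 -> (B,0)->write 1,move L,goto A. Now: state=A, head=1, tape[-1..3]=01010 (head:   ^)
Step 3: in state A at pos 1, read 0 -> (A,0)->write 0,move R,goto B. Now: state=B, head=2, tape[-1..3]=01010 (head:    ^)
Step 4: in state B at pos 2, read 1 -> (B,1)->write 0,move L,goto H. Now: state=H, head=1, tape[-1..3]=01000 (head:   ^)

Answer: H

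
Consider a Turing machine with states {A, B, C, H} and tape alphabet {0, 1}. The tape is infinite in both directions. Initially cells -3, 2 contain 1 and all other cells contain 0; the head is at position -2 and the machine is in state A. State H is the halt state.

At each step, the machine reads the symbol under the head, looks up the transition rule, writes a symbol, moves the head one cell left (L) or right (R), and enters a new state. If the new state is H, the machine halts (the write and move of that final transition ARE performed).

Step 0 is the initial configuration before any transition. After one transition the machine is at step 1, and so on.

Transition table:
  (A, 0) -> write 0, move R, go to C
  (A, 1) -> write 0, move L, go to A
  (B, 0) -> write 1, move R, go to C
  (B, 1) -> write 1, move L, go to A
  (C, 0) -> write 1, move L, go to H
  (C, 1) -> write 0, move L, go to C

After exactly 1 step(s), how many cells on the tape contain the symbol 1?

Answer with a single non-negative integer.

Step 1: in state A at pos -2, read 0 -> (A,0)->write 0,move R,goto C. Now: state=C, head=-1, tape[-4..3]=01000010 (head:    ^)
Cells containing 1 after step 1: {-3, 2} -> 2 cell(s)

Answer: 2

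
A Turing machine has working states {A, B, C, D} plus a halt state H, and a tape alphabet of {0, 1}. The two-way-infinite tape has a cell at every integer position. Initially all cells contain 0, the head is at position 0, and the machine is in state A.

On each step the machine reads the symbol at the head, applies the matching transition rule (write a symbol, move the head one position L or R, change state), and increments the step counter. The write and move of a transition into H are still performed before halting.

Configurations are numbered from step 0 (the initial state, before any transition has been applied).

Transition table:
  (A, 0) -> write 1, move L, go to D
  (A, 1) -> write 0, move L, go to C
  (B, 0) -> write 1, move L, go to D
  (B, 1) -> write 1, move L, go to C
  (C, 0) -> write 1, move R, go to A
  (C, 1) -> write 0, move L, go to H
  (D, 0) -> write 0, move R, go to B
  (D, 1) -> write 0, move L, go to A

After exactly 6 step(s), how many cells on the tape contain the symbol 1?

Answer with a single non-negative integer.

Step 1: in state A at pos 0, read 0 -> (A,0)->write 1,move L,goto D. Now: state=D, head=-1, tape[-2..1]=0010 (head:  ^)
Step 2: in state D at pos -1, read 0 -> (D,0)->write 0,move R,goto B. Now: state=B, head=0, tape[-2..1]=0010 (head:   ^)
Step 3: in state B at pos 0, read 1 -> (B,1)->write 1,move L,goto C. Now: state=C, head=-1, tape[-2..1]=0010 (head:  ^)
Step 4: in state C at pos -1, read 0 -> (C,0)->write 1,move R,goto A. Now: state=A, head=0, tape[-2..1]=0110 (head:   ^)
Step 5: in state A at pos 0, read 1 -> (A,1)->write 0,move L,goto C. Now: state=C, head=-1, tape[-2..1]=0100 (head:  ^)
Step 6: in state C at pos -1, read 1 -> (C,1)->write 0,move L,goto H. Now: state=H, head=-2, tape[-3..1]=00000 (head:  ^)
No cell contains 1 after step 6 -> 0 cell(s)

Answer: 0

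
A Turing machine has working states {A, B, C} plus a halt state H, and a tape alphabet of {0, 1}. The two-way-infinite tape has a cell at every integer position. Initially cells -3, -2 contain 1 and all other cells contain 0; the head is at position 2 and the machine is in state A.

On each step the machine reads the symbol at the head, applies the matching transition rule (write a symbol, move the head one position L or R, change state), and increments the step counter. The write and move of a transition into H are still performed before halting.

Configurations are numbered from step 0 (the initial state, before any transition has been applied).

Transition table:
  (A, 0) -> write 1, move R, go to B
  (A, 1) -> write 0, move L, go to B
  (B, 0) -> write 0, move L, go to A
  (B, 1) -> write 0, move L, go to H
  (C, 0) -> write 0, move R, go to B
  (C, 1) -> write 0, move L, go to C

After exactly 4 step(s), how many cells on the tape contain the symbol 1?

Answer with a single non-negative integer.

Answer: 2

Derivation:
Step 1: in state A at pos 2, read 0 -> (A,0)->write 1,move R,goto B. Now: state=B, head=3, tape[-4..4]=011000100 (head:        ^)
Step 2: in state B at pos 3, read 0 -> (B,0)->write 0,move L,goto A. Now: state=A, head=2, tape[-4..4]=011000100 (head:       ^)
Step 3: in state A at pos 2, read 1 -> (A,1)->write 0,move L,goto B. Now: state=B, head=1, tape[-4..4]=011000000 (head:      ^)
Step 4: in state B at pos 1, read 0 -> (B,0)->write 0,move L,goto A. Now: state=A, head=0, tape[-4..4]=011000000 (head:     ^)
Cells containing 1 after step 4: {-3, -2} -> 2 cell(s)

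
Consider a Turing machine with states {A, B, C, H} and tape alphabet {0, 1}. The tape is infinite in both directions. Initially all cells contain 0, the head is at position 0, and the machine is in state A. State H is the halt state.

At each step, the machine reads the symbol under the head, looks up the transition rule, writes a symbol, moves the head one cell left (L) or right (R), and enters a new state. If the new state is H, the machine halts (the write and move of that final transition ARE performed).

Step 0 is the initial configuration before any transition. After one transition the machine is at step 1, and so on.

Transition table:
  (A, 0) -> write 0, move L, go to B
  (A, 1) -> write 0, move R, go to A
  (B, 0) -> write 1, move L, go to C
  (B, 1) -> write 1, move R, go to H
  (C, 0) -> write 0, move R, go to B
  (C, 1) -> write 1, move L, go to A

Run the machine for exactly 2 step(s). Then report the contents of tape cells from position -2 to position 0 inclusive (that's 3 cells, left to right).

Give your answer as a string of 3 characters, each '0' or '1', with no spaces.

Step 1: in state A at pos 0, read 0 -> (A,0)->write 0,move L,goto B. Now: state=B, head=-1, tape[-2..1]=0000 (head:  ^)
Step 2: in state B at pos -1, read 0 -> (B,0)->write 1,move L,goto C. Now: state=C, head=-2, tape[-3..1]=00100 (head:  ^)

Answer: 010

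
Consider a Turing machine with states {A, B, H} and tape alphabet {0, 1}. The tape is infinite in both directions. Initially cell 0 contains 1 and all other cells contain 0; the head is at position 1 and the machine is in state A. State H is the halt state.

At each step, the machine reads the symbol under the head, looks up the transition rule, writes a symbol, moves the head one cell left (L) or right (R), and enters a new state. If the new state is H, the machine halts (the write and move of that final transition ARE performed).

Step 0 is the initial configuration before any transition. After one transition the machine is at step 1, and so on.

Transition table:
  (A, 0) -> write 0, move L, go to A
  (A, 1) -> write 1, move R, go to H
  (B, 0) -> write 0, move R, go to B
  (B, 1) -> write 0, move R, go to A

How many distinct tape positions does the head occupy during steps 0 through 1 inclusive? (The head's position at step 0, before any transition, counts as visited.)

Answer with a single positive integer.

Step 1: in state A at pos 1, read 0 -> (A,0)->write 0,move L,goto A. Now: state=A, head=0, tape[-1..2]=0100 (head:  ^)
Head positions at steps 0..1: starting at 1, distinct positions visited = {0, 1} -> 2 position(s)

Answer: 2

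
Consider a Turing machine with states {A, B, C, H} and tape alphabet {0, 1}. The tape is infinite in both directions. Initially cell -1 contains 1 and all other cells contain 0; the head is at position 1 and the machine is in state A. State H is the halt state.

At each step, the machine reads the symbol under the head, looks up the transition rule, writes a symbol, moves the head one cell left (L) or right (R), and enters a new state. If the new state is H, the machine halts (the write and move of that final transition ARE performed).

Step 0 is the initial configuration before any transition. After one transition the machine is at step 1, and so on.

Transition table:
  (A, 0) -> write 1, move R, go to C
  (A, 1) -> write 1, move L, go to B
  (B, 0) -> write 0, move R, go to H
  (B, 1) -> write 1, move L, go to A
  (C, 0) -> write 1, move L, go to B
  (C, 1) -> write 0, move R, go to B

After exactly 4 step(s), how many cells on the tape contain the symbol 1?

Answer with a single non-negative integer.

Answer: 4

Derivation:
Step 1: in state A at pos 1, read 0 -> (A,0)->write 1,move R,goto C. Now: state=C, head=2, tape[-2..3]=010100 (head:     ^)
Step 2: in state C at pos 2, read 0 -> (C,0)->write 1,move L,goto B. Now: state=B, head=1, tape[-2..3]=010110 (head:    ^)
Step 3: in state B at pos 1, read 1 -> (B,1)->write 1,move L,goto A. Now: state=A, head=0, tape[-2..3]=010110 (head:   ^)
Step 4: in state A at pos 0, read 0 -> (A,0)->write 1,move R,goto C. Now: state=C, head=1, tape[-2..3]=011110 (head:    ^)
Cells containing 1 after step 4: {-1, 0, 1, 2} -> 4 cell(s)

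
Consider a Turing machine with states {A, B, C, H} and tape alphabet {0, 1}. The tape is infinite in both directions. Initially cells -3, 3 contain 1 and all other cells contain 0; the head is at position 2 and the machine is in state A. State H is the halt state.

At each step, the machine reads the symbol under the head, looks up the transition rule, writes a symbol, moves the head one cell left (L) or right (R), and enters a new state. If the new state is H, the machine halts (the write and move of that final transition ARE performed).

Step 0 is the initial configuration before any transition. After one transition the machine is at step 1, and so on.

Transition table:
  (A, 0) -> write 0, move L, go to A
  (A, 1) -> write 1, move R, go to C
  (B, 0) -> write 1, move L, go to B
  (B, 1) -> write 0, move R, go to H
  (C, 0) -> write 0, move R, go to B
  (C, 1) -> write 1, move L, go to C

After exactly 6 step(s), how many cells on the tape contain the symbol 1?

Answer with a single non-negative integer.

Step 1: in state A at pos 2, read 0 -> (A,0)->write 0,move L,goto A. Now: state=A, head=1, tape[-4..4]=010000010 (head:      ^)
Step 2: in state A at pos 1, read 0 -> (A,0)->write 0,move L,goto A. Now: state=A, head=0, tape[-4..4]=010000010 (head:     ^)
Step 3: in state A at pos 0, read 0 -> (A,0)->write 0,move L,goto A. Now: state=A, head=-1, tape[-4..4]=010000010 (head:    ^)
Step 4: in state A at pos -1, read 0 -> (A,0)->write 0,move L,goto A. Now: state=A, head=-2, tape[-4..4]=010000010 (head:   ^)
Step 5: in state A at pos -2, read 0 -> (A,0)->write 0,move L,goto A. Now: state=A, head=-3, tape[-4..4]=010000010 (head:  ^)
Step 6: in state A at pos -3, read 1 -> (A,1)->write 1,move R,goto C. Now: state=C, head=-2, tape[-4..4]=010000010 (head:   ^)
Cells containing 1 after step 6: {-3, 3} -> 2 cell(s)

Answer: 2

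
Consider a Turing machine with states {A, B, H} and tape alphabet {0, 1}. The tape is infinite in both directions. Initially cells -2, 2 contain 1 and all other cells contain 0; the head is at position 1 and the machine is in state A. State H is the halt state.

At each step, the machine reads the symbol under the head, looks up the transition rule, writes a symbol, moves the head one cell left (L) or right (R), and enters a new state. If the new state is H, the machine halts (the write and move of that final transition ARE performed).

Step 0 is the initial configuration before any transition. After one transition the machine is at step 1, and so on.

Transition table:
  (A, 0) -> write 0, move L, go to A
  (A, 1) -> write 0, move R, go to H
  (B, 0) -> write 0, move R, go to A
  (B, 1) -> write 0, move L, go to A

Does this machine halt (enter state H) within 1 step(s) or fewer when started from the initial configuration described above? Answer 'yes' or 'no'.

Step 1: in state A at pos 1, read 0 -> (A,0)->write 0,move L,goto A. Now: state=A, head=0, tape[-3..3]=0100010 (head:    ^)
After 1 step(s): state = A (not H) -> not halted within 1 -> no

Answer: no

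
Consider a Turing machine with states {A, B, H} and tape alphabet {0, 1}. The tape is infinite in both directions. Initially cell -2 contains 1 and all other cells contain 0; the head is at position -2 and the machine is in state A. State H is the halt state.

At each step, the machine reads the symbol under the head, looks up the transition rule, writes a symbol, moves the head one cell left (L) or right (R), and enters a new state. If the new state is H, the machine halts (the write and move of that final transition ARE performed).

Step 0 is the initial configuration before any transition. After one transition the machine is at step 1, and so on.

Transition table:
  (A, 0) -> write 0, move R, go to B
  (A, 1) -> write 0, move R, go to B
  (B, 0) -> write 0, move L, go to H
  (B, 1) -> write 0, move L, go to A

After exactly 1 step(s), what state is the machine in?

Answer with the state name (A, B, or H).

Step 1: in state A at pos -2, read 1 -> (A,1)->write 0,move R,goto B. Now: state=B, head=-1, tape[-3..0]=0000 (head:   ^)

Answer: B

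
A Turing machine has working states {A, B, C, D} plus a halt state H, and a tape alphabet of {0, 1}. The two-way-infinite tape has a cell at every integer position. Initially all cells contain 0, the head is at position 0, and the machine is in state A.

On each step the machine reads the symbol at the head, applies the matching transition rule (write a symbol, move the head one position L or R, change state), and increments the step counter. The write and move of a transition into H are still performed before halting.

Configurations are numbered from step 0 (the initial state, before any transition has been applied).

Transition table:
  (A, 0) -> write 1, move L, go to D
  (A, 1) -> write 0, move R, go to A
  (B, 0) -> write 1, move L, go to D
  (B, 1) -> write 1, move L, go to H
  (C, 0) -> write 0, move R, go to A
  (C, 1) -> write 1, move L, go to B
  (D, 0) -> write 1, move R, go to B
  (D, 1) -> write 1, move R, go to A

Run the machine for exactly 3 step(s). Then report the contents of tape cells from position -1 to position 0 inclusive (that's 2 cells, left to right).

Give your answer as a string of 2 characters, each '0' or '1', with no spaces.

Step 1: in state A at pos 0, read 0 -> (A,0)->write 1,move L,goto D. Now: state=D, head=-1, tape[-2..1]=0010 (head:  ^)
Step 2: in state D at pos -1, read 0 -> (D,0)->write 1,move R,goto B. Now: state=B, head=0, tape[-2..1]=0110 (head:   ^)
Step 3: in state B at pos 0, read 1 -> (B,1)->write 1,move L,goto H. Now: state=H, head=-1, tape[-2..1]=0110 (head:  ^)

Answer: 11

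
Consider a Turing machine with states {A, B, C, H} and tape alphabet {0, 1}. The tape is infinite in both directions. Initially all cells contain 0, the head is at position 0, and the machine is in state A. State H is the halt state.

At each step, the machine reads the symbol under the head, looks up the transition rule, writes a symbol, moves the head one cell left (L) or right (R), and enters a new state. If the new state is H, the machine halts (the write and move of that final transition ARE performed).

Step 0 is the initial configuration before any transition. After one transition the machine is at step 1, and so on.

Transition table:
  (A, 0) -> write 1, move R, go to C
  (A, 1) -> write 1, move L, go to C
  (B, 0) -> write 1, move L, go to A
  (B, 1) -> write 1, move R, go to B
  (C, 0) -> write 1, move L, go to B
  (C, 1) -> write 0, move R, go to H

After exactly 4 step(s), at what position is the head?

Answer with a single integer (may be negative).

Step 1: in state A at pos 0, read 0 -> (A,0)->write 1,move R,goto C. Now: state=C, head=1, tape[-1..2]=0100 (head:   ^)
Step 2: in state C at pos 1, read 0 -> (C,0)->write 1,move L,goto B. Now: state=B, head=0, tape[-1..2]=0110 (head:  ^)
Step 3: in state B at pos 0, read 1 -> (B,1)->write 1,move R,goto B. Now: state=B, head=1, tape[-1..2]=0110 (head:   ^)
Step 4: in state B at pos 1, read 1 -> (B,1)->write 1,move R,goto B. Now: state=B, head=2, tape[-1..3]=01100 (head:    ^)

Answer: 2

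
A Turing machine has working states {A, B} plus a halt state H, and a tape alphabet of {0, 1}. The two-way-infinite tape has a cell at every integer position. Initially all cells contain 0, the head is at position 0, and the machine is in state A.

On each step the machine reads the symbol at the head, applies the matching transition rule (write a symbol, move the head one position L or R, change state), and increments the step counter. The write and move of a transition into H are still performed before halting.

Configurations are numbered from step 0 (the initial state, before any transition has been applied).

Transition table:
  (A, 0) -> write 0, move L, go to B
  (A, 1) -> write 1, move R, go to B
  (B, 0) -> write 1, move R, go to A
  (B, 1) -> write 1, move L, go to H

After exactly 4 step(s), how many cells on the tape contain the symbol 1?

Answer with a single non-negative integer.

Step 1: in state A at pos 0, read 0 -> (A,0)->write 0,move L,goto B. Now: state=B, head=-1, tape[-2..1]=0000 (head:  ^)
Step 2: in state B at pos -1, read 0 -> (B,0)->write 1,move R,goto A. Now: state=A, head=0, tape[-2..1]=0100 (head:   ^)
Step 3: in state A at pos 0, read 0 -> (A,0)->write 0,move L,goto B. Now: state=B, head=-1, tape[-2..1]=0100 (head:  ^)
Step 4: in state B at pos -1, read 1 -> (B,1)->write 1,move L,goto H. Now: state=H, head=-2, tape[-3..1]=00100 (head:  ^)
Cells containing 1 after step 4: {-1} -> 1 cell(s)

Answer: 1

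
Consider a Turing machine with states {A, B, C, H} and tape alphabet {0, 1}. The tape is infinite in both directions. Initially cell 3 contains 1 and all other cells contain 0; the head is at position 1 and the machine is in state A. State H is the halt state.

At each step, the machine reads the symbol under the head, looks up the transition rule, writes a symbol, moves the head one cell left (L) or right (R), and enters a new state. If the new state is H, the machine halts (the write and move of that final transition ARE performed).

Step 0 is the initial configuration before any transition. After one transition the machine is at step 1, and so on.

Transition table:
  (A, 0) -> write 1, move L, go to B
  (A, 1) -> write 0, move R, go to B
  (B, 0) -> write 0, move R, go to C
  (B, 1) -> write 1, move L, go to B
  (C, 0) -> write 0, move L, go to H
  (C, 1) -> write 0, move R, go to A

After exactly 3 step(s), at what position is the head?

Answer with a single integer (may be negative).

Step 1: in state A at pos 1, read 0 -> (A,0)->write 1,move L,goto B. Now: state=B, head=0, tape[-1..4]=001010 (head:  ^)
Step 2: in state B at pos 0, read 0 -> (B,0)->write 0,move R,goto C. Now: state=C, head=1, tape[-1..4]=001010 (head:   ^)
Step 3: in state C at pos 1, read 1 -> (C,1)->write 0,move R,goto A. Now: state=A, head=2, tape[-1..4]=000010 (head:    ^)

Answer: 2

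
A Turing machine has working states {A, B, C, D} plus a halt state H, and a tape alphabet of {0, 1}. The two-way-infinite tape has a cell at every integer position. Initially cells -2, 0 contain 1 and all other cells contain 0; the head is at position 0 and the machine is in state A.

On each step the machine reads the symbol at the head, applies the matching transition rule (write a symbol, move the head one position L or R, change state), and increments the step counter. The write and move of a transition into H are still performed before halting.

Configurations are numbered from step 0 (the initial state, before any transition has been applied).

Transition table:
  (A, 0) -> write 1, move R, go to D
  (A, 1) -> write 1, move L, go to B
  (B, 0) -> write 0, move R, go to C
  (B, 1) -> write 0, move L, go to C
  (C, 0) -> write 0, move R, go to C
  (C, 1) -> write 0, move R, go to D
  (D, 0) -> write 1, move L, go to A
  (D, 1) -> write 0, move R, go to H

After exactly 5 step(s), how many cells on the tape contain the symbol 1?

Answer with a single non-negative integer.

Step 1: in state A at pos 0, read 1 -> (A,1)->write 1,move L,goto B. Now: state=B, head=-1, tape[-3..1]=01010 (head:   ^)
Step 2: in state B at pos -1, read 0 -> (B,0)->write 0,move R,goto C. Now: state=C, head=0, tape[-3..1]=01010 (head:    ^)
Step 3: in state C at pos 0, read 1 -> (C,1)->write 0,move R,goto D. Now: state=D, head=1, tape[-3..2]=010000 (head:     ^)
Step 4: in state D at pos 1, read 0 -> (D,0)->write 1,move L,goto A. Now: state=A, head=0, tape[-3..2]=010010 (head:    ^)
Step 5: in state A at pos 0, read 0 -> (A,0)->write 1,move R,goto D. Now: state=D, head=1, tape[-3..2]=010110 (head:     ^)
Cells containing 1 after step 5: {-2, 0, 1} -> 3 cell(s)

Answer: 3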